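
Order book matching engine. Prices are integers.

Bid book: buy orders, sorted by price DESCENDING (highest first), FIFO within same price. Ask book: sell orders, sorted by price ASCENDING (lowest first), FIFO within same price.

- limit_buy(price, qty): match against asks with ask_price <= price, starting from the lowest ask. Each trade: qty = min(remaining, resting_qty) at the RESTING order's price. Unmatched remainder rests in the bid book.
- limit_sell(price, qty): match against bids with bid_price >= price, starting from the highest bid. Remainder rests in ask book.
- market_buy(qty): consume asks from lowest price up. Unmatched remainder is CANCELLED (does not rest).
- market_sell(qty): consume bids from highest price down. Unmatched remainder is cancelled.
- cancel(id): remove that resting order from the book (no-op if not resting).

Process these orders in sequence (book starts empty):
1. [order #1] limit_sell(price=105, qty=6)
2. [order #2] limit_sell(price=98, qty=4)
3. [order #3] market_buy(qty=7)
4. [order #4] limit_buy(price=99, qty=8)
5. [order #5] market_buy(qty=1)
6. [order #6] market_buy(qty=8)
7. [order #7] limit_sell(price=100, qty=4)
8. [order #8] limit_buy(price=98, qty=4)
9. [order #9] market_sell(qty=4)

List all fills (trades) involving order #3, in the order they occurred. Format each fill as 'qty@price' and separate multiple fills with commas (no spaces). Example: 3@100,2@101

After op 1 [order #1] limit_sell(price=105, qty=6): fills=none; bids=[-] asks=[#1:6@105]
After op 2 [order #2] limit_sell(price=98, qty=4): fills=none; bids=[-] asks=[#2:4@98 #1:6@105]
After op 3 [order #3] market_buy(qty=7): fills=#3x#2:4@98 #3x#1:3@105; bids=[-] asks=[#1:3@105]
After op 4 [order #4] limit_buy(price=99, qty=8): fills=none; bids=[#4:8@99] asks=[#1:3@105]
After op 5 [order #5] market_buy(qty=1): fills=#5x#1:1@105; bids=[#4:8@99] asks=[#1:2@105]
After op 6 [order #6] market_buy(qty=8): fills=#6x#1:2@105; bids=[#4:8@99] asks=[-]
After op 7 [order #7] limit_sell(price=100, qty=4): fills=none; bids=[#4:8@99] asks=[#7:4@100]
After op 8 [order #8] limit_buy(price=98, qty=4): fills=none; bids=[#4:8@99 #8:4@98] asks=[#7:4@100]
After op 9 [order #9] market_sell(qty=4): fills=#4x#9:4@99; bids=[#4:4@99 #8:4@98] asks=[#7:4@100]

Answer: 4@98,3@105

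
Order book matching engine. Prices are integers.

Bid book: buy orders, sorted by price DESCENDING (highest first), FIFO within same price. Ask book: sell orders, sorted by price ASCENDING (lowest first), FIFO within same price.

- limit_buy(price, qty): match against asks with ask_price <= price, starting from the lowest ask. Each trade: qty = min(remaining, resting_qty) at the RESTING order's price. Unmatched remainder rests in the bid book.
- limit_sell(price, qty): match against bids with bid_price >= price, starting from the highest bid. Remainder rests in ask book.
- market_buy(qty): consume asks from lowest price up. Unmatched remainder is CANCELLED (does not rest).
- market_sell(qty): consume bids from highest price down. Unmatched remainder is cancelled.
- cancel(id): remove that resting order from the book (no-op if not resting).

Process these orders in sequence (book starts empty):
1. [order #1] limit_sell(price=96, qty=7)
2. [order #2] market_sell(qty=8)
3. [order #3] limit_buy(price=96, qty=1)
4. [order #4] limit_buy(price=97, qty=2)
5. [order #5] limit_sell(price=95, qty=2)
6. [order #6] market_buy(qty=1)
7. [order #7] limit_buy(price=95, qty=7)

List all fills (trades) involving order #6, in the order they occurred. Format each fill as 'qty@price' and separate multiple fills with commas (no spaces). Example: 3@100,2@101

Answer: 1@95

Derivation:
After op 1 [order #1] limit_sell(price=96, qty=7): fills=none; bids=[-] asks=[#1:7@96]
After op 2 [order #2] market_sell(qty=8): fills=none; bids=[-] asks=[#1:7@96]
After op 3 [order #3] limit_buy(price=96, qty=1): fills=#3x#1:1@96; bids=[-] asks=[#1:6@96]
After op 4 [order #4] limit_buy(price=97, qty=2): fills=#4x#1:2@96; bids=[-] asks=[#1:4@96]
After op 5 [order #5] limit_sell(price=95, qty=2): fills=none; bids=[-] asks=[#5:2@95 #1:4@96]
After op 6 [order #6] market_buy(qty=1): fills=#6x#5:1@95; bids=[-] asks=[#5:1@95 #1:4@96]
After op 7 [order #7] limit_buy(price=95, qty=7): fills=#7x#5:1@95; bids=[#7:6@95] asks=[#1:4@96]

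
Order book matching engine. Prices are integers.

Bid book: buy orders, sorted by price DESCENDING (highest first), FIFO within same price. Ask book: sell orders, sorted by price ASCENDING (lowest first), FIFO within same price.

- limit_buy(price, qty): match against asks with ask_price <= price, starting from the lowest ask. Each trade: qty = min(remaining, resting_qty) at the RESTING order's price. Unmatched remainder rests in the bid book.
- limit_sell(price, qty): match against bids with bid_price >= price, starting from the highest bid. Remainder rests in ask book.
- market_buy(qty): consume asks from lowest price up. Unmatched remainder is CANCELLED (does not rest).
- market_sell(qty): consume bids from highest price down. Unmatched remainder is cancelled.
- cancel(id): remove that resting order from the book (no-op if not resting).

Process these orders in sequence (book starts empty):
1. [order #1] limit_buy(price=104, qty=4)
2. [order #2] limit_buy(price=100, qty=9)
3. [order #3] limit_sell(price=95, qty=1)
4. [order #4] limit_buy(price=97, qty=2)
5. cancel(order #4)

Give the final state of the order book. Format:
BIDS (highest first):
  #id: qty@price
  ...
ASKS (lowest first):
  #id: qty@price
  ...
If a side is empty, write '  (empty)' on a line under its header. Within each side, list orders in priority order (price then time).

Answer: BIDS (highest first):
  #1: 3@104
  #2: 9@100
ASKS (lowest first):
  (empty)

Derivation:
After op 1 [order #1] limit_buy(price=104, qty=4): fills=none; bids=[#1:4@104] asks=[-]
After op 2 [order #2] limit_buy(price=100, qty=9): fills=none; bids=[#1:4@104 #2:9@100] asks=[-]
After op 3 [order #3] limit_sell(price=95, qty=1): fills=#1x#3:1@104; bids=[#1:3@104 #2:9@100] asks=[-]
After op 4 [order #4] limit_buy(price=97, qty=2): fills=none; bids=[#1:3@104 #2:9@100 #4:2@97] asks=[-]
After op 5 cancel(order #4): fills=none; bids=[#1:3@104 #2:9@100] asks=[-]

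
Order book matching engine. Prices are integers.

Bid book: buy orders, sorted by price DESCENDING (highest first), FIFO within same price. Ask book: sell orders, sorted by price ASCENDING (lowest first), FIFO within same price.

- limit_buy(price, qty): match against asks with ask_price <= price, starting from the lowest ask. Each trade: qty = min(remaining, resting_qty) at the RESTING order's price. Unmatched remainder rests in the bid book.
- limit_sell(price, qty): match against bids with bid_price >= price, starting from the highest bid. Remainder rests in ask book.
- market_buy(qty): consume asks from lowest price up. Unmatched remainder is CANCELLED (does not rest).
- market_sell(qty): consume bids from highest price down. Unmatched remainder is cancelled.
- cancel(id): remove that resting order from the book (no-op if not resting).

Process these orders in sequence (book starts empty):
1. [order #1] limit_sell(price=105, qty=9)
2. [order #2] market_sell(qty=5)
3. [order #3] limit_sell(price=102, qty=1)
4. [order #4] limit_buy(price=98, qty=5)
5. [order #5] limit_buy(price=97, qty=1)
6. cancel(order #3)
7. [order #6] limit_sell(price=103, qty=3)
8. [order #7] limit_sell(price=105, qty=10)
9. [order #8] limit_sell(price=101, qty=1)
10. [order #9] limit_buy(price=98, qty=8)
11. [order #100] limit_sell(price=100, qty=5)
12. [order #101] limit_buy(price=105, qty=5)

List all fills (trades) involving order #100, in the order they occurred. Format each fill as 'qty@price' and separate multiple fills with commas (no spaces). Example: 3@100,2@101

After op 1 [order #1] limit_sell(price=105, qty=9): fills=none; bids=[-] asks=[#1:9@105]
After op 2 [order #2] market_sell(qty=5): fills=none; bids=[-] asks=[#1:9@105]
After op 3 [order #3] limit_sell(price=102, qty=1): fills=none; bids=[-] asks=[#3:1@102 #1:9@105]
After op 4 [order #4] limit_buy(price=98, qty=5): fills=none; bids=[#4:5@98] asks=[#3:1@102 #1:9@105]
After op 5 [order #5] limit_buy(price=97, qty=1): fills=none; bids=[#4:5@98 #5:1@97] asks=[#3:1@102 #1:9@105]
After op 6 cancel(order #3): fills=none; bids=[#4:5@98 #5:1@97] asks=[#1:9@105]
After op 7 [order #6] limit_sell(price=103, qty=3): fills=none; bids=[#4:5@98 #5:1@97] asks=[#6:3@103 #1:9@105]
After op 8 [order #7] limit_sell(price=105, qty=10): fills=none; bids=[#4:5@98 #5:1@97] asks=[#6:3@103 #1:9@105 #7:10@105]
After op 9 [order #8] limit_sell(price=101, qty=1): fills=none; bids=[#4:5@98 #5:1@97] asks=[#8:1@101 #6:3@103 #1:9@105 #7:10@105]
After op 10 [order #9] limit_buy(price=98, qty=8): fills=none; bids=[#4:5@98 #9:8@98 #5:1@97] asks=[#8:1@101 #6:3@103 #1:9@105 #7:10@105]
After op 11 [order #100] limit_sell(price=100, qty=5): fills=none; bids=[#4:5@98 #9:8@98 #5:1@97] asks=[#100:5@100 #8:1@101 #6:3@103 #1:9@105 #7:10@105]
After op 12 [order #101] limit_buy(price=105, qty=5): fills=#101x#100:5@100; bids=[#4:5@98 #9:8@98 #5:1@97] asks=[#8:1@101 #6:3@103 #1:9@105 #7:10@105]

Answer: 5@100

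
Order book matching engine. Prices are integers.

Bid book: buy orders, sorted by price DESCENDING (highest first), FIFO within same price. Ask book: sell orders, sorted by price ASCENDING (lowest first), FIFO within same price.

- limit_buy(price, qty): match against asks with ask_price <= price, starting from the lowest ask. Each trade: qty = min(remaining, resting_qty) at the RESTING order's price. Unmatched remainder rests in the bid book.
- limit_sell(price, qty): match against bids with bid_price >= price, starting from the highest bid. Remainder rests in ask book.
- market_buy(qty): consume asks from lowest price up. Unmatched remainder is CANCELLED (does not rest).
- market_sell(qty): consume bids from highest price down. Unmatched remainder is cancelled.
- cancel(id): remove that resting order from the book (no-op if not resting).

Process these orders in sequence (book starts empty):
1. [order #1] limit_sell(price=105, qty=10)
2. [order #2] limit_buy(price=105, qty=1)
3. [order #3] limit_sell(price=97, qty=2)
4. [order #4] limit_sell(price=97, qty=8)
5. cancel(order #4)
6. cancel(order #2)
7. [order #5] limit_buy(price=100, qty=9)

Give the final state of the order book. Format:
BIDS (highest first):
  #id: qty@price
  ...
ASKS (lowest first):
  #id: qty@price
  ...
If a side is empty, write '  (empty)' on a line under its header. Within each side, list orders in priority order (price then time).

Answer: BIDS (highest first):
  #5: 7@100
ASKS (lowest first):
  #1: 9@105

Derivation:
After op 1 [order #1] limit_sell(price=105, qty=10): fills=none; bids=[-] asks=[#1:10@105]
After op 2 [order #2] limit_buy(price=105, qty=1): fills=#2x#1:1@105; bids=[-] asks=[#1:9@105]
After op 3 [order #3] limit_sell(price=97, qty=2): fills=none; bids=[-] asks=[#3:2@97 #1:9@105]
After op 4 [order #4] limit_sell(price=97, qty=8): fills=none; bids=[-] asks=[#3:2@97 #4:8@97 #1:9@105]
After op 5 cancel(order #4): fills=none; bids=[-] asks=[#3:2@97 #1:9@105]
After op 6 cancel(order #2): fills=none; bids=[-] asks=[#3:2@97 #1:9@105]
After op 7 [order #5] limit_buy(price=100, qty=9): fills=#5x#3:2@97; bids=[#5:7@100] asks=[#1:9@105]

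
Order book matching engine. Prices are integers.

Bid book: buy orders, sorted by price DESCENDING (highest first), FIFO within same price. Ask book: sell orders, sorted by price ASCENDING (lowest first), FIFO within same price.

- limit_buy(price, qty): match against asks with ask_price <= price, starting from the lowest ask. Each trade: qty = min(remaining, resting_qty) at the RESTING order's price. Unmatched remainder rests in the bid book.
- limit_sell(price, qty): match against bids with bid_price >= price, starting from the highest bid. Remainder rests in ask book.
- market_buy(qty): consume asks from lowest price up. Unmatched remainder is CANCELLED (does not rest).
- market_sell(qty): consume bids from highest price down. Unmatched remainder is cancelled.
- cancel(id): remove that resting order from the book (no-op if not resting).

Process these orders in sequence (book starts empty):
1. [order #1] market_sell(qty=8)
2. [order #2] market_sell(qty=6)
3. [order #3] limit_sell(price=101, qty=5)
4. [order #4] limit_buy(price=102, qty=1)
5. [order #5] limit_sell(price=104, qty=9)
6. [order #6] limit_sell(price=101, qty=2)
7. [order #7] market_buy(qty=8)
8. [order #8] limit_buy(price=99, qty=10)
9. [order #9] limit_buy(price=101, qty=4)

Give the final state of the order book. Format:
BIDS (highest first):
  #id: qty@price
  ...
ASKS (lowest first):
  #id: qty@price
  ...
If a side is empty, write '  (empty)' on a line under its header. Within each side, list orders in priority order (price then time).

After op 1 [order #1] market_sell(qty=8): fills=none; bids=[-] asks=[-]
After op 2 [order #2] market_sell(qty=6): fills=none; bids=[-] asks=[-]
After op 3 [order #3] limit_sell(price=101, qty=5): fills=none; bids=[-] asks=[#3:5@101]
After op 4 [order #4] limit_buy(price=102, qty=1): fills=#4x#3:1@101; bids=[-] asks=[#3:4@101]
After op 5 [order #5] limit_sell(price=104, qty=9): fills=none; bids=[-] asks=[#3:4@101 #5:9@104]
After op 6 [order #6] limit_sell(price=101, qty=2): fills=none; bids=[-] asks=[#3:4@101 #6:2@101 #5:9@104]
After op 7 [order #7] market_buy(qty=8): fills=#7x#3:4@101 #7x#6:2@101 #7x#5:2@104; bids=[-] asks=[#5:7@104]
After op 8 [order #8] limit_buy(price=99, qty=10): fills=none; bids=[#8:10@99] asks=[#5:7@104]
After op 9 [order #9] limit_buy(price=101, qty=4): fills=none; bids=[#9:4@101 #8:10@99] asks=[#5:7@104]

Answer: BIDS (highest first):
  #9: 4@101
  #8: 10@99
ASKS (lowest first):
  #5: 7@104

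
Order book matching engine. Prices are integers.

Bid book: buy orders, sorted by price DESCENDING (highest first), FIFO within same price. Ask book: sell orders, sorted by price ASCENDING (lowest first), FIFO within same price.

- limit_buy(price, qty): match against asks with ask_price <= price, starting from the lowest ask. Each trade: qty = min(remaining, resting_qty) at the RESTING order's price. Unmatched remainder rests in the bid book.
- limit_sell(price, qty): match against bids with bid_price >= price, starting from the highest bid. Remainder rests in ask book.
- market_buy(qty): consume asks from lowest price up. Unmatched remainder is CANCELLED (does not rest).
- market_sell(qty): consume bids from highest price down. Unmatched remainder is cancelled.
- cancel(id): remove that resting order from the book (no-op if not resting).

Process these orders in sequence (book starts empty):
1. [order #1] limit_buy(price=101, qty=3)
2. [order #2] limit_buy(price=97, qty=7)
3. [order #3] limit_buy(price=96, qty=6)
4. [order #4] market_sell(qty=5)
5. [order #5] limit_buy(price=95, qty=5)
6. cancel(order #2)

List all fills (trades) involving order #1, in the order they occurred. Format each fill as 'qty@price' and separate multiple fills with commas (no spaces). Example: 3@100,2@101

Answer: 3@101

Derivation:
After op 1 [order #1] limit_buy(price=101, qty=3): fills=none; bids=[#1:3@101] asks=[-]
After op 2 [order #2] limit_buy(price=97, qty=7): fills=none; bids=[#1:3@101 #2:7@97] asks=[-]
After op 3 [order #3] limit_buy(price=96, qty=6): fills=none; bids=[#1:3@101 #2:7@97 #3:6@96] asks=[-]
After op 4 [order #4] market_sell(qty=5): fills=#1x#4:3@101 #2x#4:2@97; bids=[#2:5@97 #3:6@96] asks=[-]
After op 5 [order #5] limit_buy(price=95, qty=5): fills=none; bids=[#2:5@97 #3:6@96 #5:5@95] asks=[-]
After op 6 cancel(order #2): fills=none; bids=[#3:6@96 #5:5@95] asks=[-]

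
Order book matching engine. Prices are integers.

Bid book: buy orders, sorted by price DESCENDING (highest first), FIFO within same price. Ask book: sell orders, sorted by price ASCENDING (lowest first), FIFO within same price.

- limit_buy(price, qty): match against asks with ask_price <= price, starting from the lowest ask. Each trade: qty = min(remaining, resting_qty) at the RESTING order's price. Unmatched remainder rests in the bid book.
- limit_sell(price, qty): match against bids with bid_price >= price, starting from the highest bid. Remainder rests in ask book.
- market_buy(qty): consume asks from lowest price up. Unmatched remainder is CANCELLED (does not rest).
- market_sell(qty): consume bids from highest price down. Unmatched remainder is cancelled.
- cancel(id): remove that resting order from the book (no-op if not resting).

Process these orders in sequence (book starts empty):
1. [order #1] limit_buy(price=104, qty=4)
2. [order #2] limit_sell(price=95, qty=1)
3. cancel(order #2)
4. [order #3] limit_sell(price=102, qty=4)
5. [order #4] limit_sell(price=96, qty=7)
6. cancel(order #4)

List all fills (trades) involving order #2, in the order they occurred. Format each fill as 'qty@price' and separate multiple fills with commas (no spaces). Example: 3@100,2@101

Answer: 1@104

Derivation:
After op 1 [order #1] limit_buy(price=104, qty=4): fills=none; bids=[#1:4@104] asks=[-]
After op 2 [order #2] limit_sell(price=95, qty=1): fills=#1x#2:1@104; bids=[#1:3@104] asks=[-]
After op 3 cancel(order #2): fills=none; bids=[#1:3@104] asks=[-]
After op 4 [order #3] limit_sell(price=102, qty=4): fills=#1x#3:3@104; bids=[-] asks=[#3:1@102]
After op 5 [order #4] limit_sell(price=96, qty=7): fills=none; bids=[-] asks=[#4:7@96 #3:1@102]
After op 6 cancel(order #4): fills=none; bids=[-] asks=[#3:1@102]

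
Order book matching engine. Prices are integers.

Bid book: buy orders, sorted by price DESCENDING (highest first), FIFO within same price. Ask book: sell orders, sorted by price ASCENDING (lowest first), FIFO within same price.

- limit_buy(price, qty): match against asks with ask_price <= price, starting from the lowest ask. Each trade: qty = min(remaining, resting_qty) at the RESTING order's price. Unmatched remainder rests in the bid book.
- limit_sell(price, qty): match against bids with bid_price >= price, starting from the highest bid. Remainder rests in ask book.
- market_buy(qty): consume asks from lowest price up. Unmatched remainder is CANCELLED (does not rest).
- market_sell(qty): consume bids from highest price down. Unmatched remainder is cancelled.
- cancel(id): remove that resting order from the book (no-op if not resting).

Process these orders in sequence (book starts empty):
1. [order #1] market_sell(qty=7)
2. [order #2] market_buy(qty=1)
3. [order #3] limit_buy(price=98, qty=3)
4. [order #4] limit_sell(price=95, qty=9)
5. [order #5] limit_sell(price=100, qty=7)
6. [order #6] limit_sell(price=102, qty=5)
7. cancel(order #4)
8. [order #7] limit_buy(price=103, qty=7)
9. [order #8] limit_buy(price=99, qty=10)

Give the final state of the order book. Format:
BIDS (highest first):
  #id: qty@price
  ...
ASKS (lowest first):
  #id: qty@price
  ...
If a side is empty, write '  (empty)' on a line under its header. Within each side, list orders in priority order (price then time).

Answer: BIDS (highest first):
  #8: 10@99
ASKS (lowest first):
  #6: 5@102

Derivation:
After op 1 [order #1] market_sell(qty=7): fills=none; bids=[-] asks=[-]
After op 2 [order #2] market_buy(qty=1): fills=none; bids=[-] asks=[-]
After op 3 [order #3] limit_buy(price=98, qty=3): fills=none; bids=[#3:3@98] asks=[-]
After op 4 [order #4] limit_sell(price=95, qty=9): fills=#3x#4:3@98; bids=[-] asks=[#4:6@95]
After op 5 [order #5] limit_sell(price=100, qty=7): fills=none; bids=[-] asks=[#4:6@95 #5:7@100]
After op 6 [order #6] limit_sell(price=102, qty=5): fills=none; bids=[-] asks=[#4:6@95 #5:7@100 #6:5@102]
After op 7 cancel(order #4): fills=none; bids=[-] asks=[#5:7@100 #6:5@102]
After op 8 [order #7] limit_buy(price=103, qty=7): fills=#7x#5:7@100; bids=[-] asks=[#6:5@102]
After op 9 [order #8] limit_buy(price=99, qty=10): fills=none; bids=[#8:10@99] asks=[#6:5@102]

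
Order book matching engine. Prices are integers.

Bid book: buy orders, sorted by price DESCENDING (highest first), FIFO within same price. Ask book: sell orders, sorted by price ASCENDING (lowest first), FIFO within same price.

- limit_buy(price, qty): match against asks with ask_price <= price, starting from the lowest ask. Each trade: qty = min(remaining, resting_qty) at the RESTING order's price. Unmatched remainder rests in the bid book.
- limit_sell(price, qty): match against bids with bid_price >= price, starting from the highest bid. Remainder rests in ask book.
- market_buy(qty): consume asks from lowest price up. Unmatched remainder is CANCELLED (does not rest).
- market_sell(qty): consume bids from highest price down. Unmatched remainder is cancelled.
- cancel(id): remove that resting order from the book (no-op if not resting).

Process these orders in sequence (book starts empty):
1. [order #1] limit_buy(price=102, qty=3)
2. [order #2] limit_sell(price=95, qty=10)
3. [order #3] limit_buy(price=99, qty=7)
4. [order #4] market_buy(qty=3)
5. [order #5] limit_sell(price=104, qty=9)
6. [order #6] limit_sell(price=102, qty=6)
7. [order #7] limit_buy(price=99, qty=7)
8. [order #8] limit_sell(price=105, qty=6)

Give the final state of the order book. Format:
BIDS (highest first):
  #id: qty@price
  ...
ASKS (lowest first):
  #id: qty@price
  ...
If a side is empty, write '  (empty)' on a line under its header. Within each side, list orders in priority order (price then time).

After op 1 [order #1] limit_buy(price=102, qty=3): fills=none; bids=[#1:3@102] asks=[-]
After op 2 [order #2] limit_sell(price=95, qty=10): fills=#1x#2:3@102; bids=[-] asks=[#2:7@95]
After op 3 [order #3] limit_buy(price=99, qty=7): fills=#3x#2:7@95; bids=[-] asks=[-]
After op 4 [order #4] market_buy(qty=3): fills=none; bids=[-] asks=[-]
After op 5 [order #5] limit_sell(price=104, qty=9): fills=none; bids=[-] asks=[#5:9@104]
After op 6 [order #6] limit_sell(price=102, qty=6): fills=none; bids=[-] asks=[#6:6@102 #5:9@104]
After op 7 [order #7] limit_buy(price=99, qty=7): fills=none; bids=[#7:7@99] asks=[#6:6@102 #5:9@104]
After op 8 [order #8] limit_sell(price=105, qty=6): fills=none; bids=[#7:7@99] asks=[#6:6@102 #5:9@104 #8:6@105]

Answer: BIDS (highest first):
  #7: 7@99
ASKS (lowest first):
  #6: 6@102
  #5: 9@104
  #8: 6@105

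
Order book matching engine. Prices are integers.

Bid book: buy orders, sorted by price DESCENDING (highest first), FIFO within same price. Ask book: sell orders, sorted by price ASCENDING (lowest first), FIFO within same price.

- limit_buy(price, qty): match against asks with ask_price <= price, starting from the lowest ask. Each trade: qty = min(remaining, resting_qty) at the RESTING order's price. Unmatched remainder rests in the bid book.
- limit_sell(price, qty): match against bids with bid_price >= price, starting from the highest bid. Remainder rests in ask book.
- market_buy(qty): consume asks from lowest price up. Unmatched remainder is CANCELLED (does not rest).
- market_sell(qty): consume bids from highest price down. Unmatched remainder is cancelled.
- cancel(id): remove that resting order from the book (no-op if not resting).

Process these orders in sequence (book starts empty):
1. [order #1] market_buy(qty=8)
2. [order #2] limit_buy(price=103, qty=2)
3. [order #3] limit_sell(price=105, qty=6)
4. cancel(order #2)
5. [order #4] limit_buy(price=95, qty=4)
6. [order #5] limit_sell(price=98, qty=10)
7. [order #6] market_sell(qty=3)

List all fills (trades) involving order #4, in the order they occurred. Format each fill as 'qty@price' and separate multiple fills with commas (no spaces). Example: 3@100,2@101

After op 1 [order #1] market_buy(qty=8): fills=none; bids=[-] asks=[-]
After op 2 [order #2] limit_buy(price=103, qty=2): fills=none; bids=[#2:2@103] asks=[-]
After op 3 [order #3] limit_sell(price=105, qty=6): fills=none; bids=[#2:2@103] asks=[#3:6@105]
After op 4 cancel(order #2): fills=none; bids=[-] asks=[#3:6@105]
After op 5 [order #4] limit_buy(price=95, qty=4): fills=none; bids=[#4:4@95] asks=[#3:6@105]
After op 6 [order #5] limit_sell(price=98, qty=10): fills=none; bids=[#4:4@95] asks=[#5:10@98 #3:6@105]
After op 7 [order #6] market_sell(qty=3): fills=#4x#6:3@95; bids=[#4:1@95] asks=[#5:10@98 #3:6@105]

Answer: 3@95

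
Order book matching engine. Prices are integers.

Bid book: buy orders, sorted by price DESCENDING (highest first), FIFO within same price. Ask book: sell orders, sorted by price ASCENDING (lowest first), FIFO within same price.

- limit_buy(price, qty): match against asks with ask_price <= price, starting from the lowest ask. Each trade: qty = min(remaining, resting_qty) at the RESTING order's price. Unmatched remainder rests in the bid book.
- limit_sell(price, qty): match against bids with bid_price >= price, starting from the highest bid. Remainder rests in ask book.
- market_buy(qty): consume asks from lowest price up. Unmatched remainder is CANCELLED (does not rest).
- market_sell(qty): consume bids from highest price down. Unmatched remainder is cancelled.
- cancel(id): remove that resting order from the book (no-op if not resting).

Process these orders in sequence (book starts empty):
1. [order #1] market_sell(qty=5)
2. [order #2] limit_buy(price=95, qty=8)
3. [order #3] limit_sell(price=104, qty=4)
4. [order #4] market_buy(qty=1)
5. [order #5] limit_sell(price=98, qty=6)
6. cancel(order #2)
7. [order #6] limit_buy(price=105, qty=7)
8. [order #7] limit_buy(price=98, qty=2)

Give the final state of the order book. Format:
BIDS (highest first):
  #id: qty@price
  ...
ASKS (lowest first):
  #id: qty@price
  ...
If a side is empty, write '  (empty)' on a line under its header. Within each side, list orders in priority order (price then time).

After op 1 [order #1] market_sell(qty=5): fills=none; bids=[-] asks=[-]
After op 2 [order #2] limit_buy(price=95, qty=8): fills=none; bids=[#2:8@95] asks=[-]
After op 3 [order #3] limit_sell(price=104, qty=4): fills=none; bids=[#2:8@95] asks=[#3:4@104]
After op 4 [order #4] market_buy(qty=1): fills=#4x#3:1@104; bids=[#2:8@95] asks=[#3:3@104]
After op 5 [order #5] limit_sell(price=98, qty=6): fills=none; bids=[#2:8@95] asks=[#5:6@98 #3:3@104]
After op 6 cancel(order #2): fills=none; bids=[-] asks=[#5:6@98 #3:3@104]
After op 7 [order #6] limit_buy(price=105, qty=7): fills=#6x#5:6@98 #6x#3:1@104; bids=[-] asks=[#3:2@104]
After op 8 [order #7] limit_buy(price=98, qty=2): fills=none; bids=[#7:2@98] asks=[#3:2@104]

Answer: BIDS (highest first):
  #7: 2@98
ASKS (lowest first):
  #3: 2@104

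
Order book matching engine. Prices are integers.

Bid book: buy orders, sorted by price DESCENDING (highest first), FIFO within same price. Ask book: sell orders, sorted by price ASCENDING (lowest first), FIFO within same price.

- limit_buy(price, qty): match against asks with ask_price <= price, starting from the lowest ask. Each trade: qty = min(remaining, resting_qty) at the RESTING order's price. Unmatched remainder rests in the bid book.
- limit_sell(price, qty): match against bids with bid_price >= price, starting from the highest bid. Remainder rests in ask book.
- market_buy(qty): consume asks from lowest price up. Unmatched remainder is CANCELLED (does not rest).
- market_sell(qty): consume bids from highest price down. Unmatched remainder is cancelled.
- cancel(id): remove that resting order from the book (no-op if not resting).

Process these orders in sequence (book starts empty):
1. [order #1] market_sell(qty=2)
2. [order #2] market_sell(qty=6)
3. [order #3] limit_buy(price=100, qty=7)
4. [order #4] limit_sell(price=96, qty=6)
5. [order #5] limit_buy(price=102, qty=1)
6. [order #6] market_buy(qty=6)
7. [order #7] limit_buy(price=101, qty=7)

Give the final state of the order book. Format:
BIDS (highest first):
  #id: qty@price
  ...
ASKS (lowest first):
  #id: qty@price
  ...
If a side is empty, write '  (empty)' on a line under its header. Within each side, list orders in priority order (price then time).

Answer: BIDS (highest first):
  #5: 1@102
  #7: 7@101
  #3: 1@100
ASKS (lowest first):
  (empty)

Derivation:
After op 1 [order #1] market_sell(qty=2): fills=none; bids=[-] asks=[-]
After op 2 [order #2] market_sell(qty=6): fills=none; bids=[-] asks=[-]
After op 3 [order #3] limit_buy(price=100, qty=7): fills=none; bids=[#3:7@100] asks=[-]
After op 4 [order #4] limit_sell(price=96, qty=6): fills=#3x#4:6@100; bids=[#3:1@100] asks=[-]
After op 5 [order #5] limit_buy(price=102, qty=1): fills=none; bids=[#5:1@102 #3:1@100] asks=[-]
After op 6 [order #6] market_buy(qty=6): fills=none; bids=[#5:1@102 #3:1@100] asks=[-]
After op 7 [order #7] limit_buy(price=101, qty=7): fills=none; bids=[#5:1@102 #7:7@101 #3:1@100] asks=[-]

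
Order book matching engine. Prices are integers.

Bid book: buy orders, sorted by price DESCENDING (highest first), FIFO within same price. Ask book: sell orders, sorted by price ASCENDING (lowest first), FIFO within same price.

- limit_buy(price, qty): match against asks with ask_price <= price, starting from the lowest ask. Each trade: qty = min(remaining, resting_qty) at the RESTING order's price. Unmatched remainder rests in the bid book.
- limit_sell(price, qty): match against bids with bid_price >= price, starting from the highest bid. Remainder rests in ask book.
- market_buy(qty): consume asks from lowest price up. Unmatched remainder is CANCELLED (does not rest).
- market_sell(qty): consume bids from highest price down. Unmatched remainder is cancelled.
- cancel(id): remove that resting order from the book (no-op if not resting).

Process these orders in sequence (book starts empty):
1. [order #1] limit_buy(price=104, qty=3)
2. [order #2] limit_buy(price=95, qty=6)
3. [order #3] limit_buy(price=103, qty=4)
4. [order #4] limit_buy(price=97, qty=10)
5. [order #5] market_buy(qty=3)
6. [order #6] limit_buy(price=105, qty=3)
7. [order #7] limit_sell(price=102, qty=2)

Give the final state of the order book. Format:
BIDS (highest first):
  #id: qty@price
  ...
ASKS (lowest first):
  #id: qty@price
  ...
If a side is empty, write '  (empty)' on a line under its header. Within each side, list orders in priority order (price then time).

After op 1 [order #1] limit_buy(price=104, qty=3): fills=none; bids=[#1:3@104] asks=[-]
After op 2 [order #2] limit_buy(price=95, qty=6): fills=none; bids=[#1:3@104 #2:6@95] asks=[-]
After op 3 [order #3] limit_buy(price=103, qty=4): fills=none; bids=[#1:3@104 #3:4@103 #2:6@95] asks=[-]
After op 4 [order #4] limit_buy(price=97, qty=10): fills=none; bids=[#1:3@104 #3:4@103 #4:10@97 #2:6@95] asks=[-]
After op 5 [order #5] market_buy(qty=3): fills=none; bids=[#1:3@104 #3:4@103 #4:10@97 #2:6@95] asks=[-]
After op 6 [order #6] limit_buy(price=105, qty=3): fills=none; bids=[#6:3@105 #1:3@104 #3:4@103 #4:10@97 #2:6@95] asks=[-]
After op 7 [order #7] limit_sell(price=102, qty=2): fills=#6x#7:2@105; bids=[#6:1@105 #1:3@104 #3:4@103 #4:10@97 #2:6@95] asks=[-]

Answer: BIDS (highest first):
  #6: 1@105
  #1: 3@104
  #3: 4@103
  #4: 10@97
  #2: 6@95
ASKS (lowest first):
  (empty)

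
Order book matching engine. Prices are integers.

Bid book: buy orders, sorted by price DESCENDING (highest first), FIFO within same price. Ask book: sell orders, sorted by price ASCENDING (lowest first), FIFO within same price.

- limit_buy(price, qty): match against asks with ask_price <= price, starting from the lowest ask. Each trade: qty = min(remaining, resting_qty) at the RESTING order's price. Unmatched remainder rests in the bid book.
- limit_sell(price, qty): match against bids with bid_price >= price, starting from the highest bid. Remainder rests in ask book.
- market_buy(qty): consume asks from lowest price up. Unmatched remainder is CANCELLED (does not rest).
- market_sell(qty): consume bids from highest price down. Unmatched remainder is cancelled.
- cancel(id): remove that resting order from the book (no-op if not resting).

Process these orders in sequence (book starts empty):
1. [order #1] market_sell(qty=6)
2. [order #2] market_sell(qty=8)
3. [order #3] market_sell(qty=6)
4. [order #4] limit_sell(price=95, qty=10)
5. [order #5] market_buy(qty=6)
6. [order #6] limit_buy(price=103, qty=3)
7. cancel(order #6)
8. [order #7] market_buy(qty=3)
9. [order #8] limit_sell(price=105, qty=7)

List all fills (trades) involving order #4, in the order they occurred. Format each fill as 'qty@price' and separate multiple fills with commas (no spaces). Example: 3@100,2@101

Answer: 6@95,3@95,1@95

Derivation:
After op 1 [order #1] market_sell(qty=6): fills=none; bids=[-] asks=[-]
After op 2 [order #2] market_sell(qty=8): fills=none; bids=[-] asks=[-]
After op 3 [order #3] market_sell(qty=6): fills=none; bids=[-] asks=[-]
After op 4 [order #4] limit_sell(price=95, qty=10): fills=none; bids=[-] asks=[#4:10@95]
After op 5 [order #5] market_buy(qty=6): fills=#5x#4:6@95; bids=[-] asks=[#4:4@95]
After op 6 [order #6] limit_buy(price=103, qty=3): fills=#6x#4:3@95; bids=[-] asks=[#4:1@95]
After op 7 cancel(order #6): fills=none; bids=[-] asks=[#4:1@95]
After op 8 [order #7] market_buy(qty=3): fills=#7x#4:1@95; bids=[-] asks=[-]
After op 9 [order #8] limit_sell(price=105, qty=7): fills=none; bids=[-] asks=[#8:7@105]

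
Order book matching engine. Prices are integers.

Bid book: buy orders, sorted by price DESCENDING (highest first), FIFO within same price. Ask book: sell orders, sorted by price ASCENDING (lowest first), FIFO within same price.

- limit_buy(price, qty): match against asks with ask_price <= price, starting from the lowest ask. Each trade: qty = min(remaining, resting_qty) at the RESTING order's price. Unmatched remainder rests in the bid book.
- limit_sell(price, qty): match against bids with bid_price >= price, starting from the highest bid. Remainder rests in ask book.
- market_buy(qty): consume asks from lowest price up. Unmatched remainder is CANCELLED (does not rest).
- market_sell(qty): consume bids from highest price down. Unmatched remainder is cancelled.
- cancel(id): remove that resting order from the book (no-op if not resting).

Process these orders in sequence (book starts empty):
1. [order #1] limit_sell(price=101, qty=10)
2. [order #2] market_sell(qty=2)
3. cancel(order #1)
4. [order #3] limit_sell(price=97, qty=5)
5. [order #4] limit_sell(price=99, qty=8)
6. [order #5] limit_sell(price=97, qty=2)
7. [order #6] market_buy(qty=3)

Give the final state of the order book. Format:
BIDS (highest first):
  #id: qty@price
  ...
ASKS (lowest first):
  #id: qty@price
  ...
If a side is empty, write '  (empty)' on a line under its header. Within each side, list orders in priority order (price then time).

Answer: BIDS (highest first):
  (empty)
ASKS (lowest first):
  #3: 2@97
  #5: 2@97
  #4: 8@99

Derivation:
After op 1 [order #1] limit_sell(price=101, qty=10): fills=none; bids=[-] asks=[#1:10@101]
After op 2 [order #2] market_sell(qty=2): fills=none; bids=[-] asks=[#1:10@101]
After op 3 cancel(order #1): fills=none; bids=[-] asks=[-]
After op 4 [order #3] limit_sell(price=97, qty=5): fills=none; bids=[-] asks=[#3:5@97]
After op 5 [order #4] limit_sell(price=99, qty=8): fills=none; bids=[-] asks=[#3:5@97 #4:8@99]
After op 6 [order #5] limit_sell(price=97, qty=2): fills=none; bids=[-] asks=[#3:5@97 #5:2@97 #4:8@99]
After op 7 [order #6] market_buy(qty=3): fills=#6x#3:3@97; bids=[-] asks=[#3:2@97 #5:2@97 #4:8@99]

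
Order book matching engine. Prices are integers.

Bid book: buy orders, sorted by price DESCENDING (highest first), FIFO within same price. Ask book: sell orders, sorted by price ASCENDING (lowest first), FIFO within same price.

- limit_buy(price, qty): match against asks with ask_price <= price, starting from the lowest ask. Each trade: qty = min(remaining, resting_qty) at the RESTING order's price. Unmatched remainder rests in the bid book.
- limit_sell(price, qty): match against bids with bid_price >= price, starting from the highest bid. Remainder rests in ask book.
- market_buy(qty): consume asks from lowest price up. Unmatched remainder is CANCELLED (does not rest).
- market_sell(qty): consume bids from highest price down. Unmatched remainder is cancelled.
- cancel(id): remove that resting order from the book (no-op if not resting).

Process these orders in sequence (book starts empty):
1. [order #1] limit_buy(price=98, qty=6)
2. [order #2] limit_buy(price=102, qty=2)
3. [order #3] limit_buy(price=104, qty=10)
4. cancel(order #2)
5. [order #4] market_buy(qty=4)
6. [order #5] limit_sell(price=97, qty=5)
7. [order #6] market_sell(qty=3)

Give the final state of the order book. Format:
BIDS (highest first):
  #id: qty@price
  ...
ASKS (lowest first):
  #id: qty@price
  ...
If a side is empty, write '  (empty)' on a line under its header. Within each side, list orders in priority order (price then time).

After op 1 [order #1] limit_buy(price=98, qty=6): fills=none; bids=[#1:6@98] asks=[-]
After op 2 [order #2] limit_buy(price=102, qty=2): fills=none; bids=[#2:2@102 #1:6@98] asks=[-]
After op 3 [order #3] limit_buy(price=104, qty=10): fills=none; bids=[#3:10@104 #2:2@102 #1:6@98] asks=[-]
After op 4 cancel(order #2): fills=none; bids=[#3:10@104 #1:6@98] asks=[-]
After op 5 [order #4] market_buy(qty=4): fills=none; bids=[#3:10@104 #1:6@98] asks=[-]
After op 6 [order #5] limit_sell(price=97, qty=5): fills=#3x#5:5@104; bids=[#3:5@104 #1:6@98] asks=[-]
After op 7 [order #6] market_sell(qty=3): fills=#3x#6:3@104; bids=[#3:2@104 #1:6@98] asks=[-]

Answer: BIDS (highest first):
  #3: 2@104
  #1: 6@98
ASKS (lowest first):
  (empty)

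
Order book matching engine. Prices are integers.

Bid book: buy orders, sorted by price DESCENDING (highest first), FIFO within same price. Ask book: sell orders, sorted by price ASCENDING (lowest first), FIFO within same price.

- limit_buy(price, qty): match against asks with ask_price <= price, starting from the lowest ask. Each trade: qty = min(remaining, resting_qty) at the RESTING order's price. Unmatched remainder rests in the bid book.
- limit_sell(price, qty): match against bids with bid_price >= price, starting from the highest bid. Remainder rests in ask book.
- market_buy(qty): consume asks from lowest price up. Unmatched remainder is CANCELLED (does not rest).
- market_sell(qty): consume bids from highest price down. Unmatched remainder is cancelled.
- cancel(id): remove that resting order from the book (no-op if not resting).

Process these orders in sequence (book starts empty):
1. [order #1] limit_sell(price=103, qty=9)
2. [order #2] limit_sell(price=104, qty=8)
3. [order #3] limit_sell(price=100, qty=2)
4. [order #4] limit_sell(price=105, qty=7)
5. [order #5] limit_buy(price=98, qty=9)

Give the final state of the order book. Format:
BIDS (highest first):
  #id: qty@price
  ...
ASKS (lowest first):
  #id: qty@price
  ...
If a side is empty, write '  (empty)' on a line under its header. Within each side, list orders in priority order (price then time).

Answer: BIDS (highest first):
  #5: 9@98
ASKS (lowest first):
  #3: 2@100
  #1: 9@103
  #2: 8@104
  #4: 7@105

Derivation:
After op 1 [order #1] limit_sell(price=103, qty=9): fills=none; bids=[-] asks=[#1:9@103]
After op 2 [order #2] limit_sell(price=104, qty=8): fills=none; bids=[-] asks=[#1:9@103 #2:8@104]
After op 3 [order #3] limit_sell(price=100, qty=2): fills=none; bids=[-] asks=[#3:2@100 #1:9@103 #2:8@104]
After op 4 [order #4] limit_sell(price=105, qty=7): fills=none; bids=[-] asks=[#3:2@100 #1:9@103 #2:8@104 #4:7@105]
After op 5 [order #5] limit_buy(price=98, qty=9): fills=none; bids=[#5:9@98] asks=[#3:2@100 #1:9@103 #2:8@104 #4:7@105]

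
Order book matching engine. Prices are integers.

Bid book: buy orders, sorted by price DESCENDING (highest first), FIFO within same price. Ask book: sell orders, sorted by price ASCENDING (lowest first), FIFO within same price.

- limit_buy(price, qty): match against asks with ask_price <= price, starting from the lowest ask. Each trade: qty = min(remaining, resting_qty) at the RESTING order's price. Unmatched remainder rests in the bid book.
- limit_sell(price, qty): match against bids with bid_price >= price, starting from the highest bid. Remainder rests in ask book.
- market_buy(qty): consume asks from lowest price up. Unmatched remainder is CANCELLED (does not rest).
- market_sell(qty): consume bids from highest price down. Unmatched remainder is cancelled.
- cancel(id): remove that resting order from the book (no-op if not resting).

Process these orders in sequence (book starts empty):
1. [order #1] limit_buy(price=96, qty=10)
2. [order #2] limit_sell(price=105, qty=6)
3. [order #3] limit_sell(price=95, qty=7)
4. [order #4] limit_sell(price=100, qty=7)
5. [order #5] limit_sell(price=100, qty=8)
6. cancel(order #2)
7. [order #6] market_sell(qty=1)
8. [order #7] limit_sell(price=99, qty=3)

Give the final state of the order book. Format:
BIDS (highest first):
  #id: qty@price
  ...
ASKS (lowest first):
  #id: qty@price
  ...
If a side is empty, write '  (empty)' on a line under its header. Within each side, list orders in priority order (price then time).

Answer: BIDS (highest first):
  #1: 2@96
ASKS (lowest first):
  #7: 3@99
  #4: 7@100
  #5: 8@100

Derivation:
After op 1 [order #1] limit_buy(price=96, qty=10): fills=none; bids=[#1:10@96] asks=[-]
After op 2 [order #2] limit_sell(price=105, qty=6): fills=none; bids=[#1:10@96] asks=[#2:6@105]
After op 3 [order #3] limit_sell(price=95, qty=7): fills=#1x#3:7@96; bids=[#1:3@96] asks=[#2:6@105]
After op 4 [order #4] limit_sell(price=100, qty=7): fills=none; bids=[#1:3@96] asks=[#4:7@100 #2:6@105]
After op 5 [order #5] limit_sell(price=100, qty=8): fills=none; bids=[#1:3@96] asks=[#4:7@100 #5:8@100 #2:6@105]
After op 6 cancel(order #2): fills=none; bids=[#1:3@96] asks=[#4:7@100 #5:8@100]
After op 7 [order #6] market_sell(qty=1): fills=#1x#6:1@96; bids=[#1:2@96] asks=[#4:7@100 #5:8@100]
After op 8 [order #7] limit_sell(price=99, qty=3): fills=none; bids=[#1:2@96] asks=[#7:3@99 #4:7@100 #5:8@100]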